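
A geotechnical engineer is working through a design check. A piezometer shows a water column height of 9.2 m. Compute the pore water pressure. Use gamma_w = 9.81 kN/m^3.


Using u = gamma_w * h_w
u = 9.81 * 9.2
u = 90.25 kPa


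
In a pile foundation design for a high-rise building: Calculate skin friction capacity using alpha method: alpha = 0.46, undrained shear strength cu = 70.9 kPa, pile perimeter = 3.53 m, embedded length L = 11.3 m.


Using Qs = alpha * cu * perimeter * L
Qs = 0.46 * 70.9 * 3.53 * 11.3
Qs = 1300.94 kN


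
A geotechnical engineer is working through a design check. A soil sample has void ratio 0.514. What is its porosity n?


Using the relation n = e / (1 + e)
n = 0.514 / (1 + 0.514)
n = 0.514 / 1.514
n = 0.3395


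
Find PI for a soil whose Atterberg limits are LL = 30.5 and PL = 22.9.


Using PI = LL - PL
PI = 30.5 - 22.9
PI = 7.6


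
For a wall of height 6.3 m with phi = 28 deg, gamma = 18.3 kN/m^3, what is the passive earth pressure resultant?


Compute passive earth pressure coefficient:
Kp = tan^2(45 + phi/2) = tan^2(59.0) = 2.769826
Compute passive force:
Pp = 0.5 * Kp * gamma * H^2
Pp = 0.5 * 2.769826 * 18.3 * 6.3^2
Pp = 1005.9 kN/m


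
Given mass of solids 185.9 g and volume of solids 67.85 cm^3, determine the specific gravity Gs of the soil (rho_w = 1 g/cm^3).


Using Gs = m_s / (V_s * rho_w)
Since rho_w = 1 g/cm^3:
Gs = 185.9 / 67.85
Gs = 2.74


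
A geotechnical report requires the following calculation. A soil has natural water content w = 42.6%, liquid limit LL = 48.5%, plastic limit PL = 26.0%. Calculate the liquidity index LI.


First compute the plasticity index:
PI = LL - PL = 48.5 - 26.0 = 22.5
Then compute the liquidity index:
LI = (w - PL) / PI
LI = (42.6 - 26.0) / 22.5
LI = 0.738


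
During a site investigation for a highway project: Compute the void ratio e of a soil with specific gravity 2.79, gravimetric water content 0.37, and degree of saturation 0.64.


Using the relation e = Gs * w / S
e = 2.79 * 0.37 / 0.64
e = 1.613


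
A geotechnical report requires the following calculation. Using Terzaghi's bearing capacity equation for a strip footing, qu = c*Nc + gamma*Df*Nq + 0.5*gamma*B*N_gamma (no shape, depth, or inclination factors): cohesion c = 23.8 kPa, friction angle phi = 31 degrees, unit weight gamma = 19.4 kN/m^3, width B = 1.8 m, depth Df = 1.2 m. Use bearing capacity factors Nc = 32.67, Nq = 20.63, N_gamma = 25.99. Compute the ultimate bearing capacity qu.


Result: 1711.6 kPa

Derivation:
Compute qu = c*Nc + gamma*Df*Nq + 0.5*gamma*B*N_gamma
Term 1: 23.8 * 32.67 = 777.546
Term 2: 19.4 * 1.2 * 20.63 = 480.2664
Term 3: 0.5 * 19.4 * 1.8 * 25.99 = 453.7854
qu = 777.546 + 480.2664 + 453.7854
qu = 1711.6 kPa


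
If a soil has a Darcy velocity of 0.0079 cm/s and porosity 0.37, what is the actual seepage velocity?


Result: 0.02135 cm/s

Derivation:
Using v_s = v_d / n
v_s = 0.0079 / 0.37
v_s = 0.02135 cm/s


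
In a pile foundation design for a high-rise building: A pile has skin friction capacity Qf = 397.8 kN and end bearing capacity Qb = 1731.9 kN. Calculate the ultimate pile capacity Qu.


Result: 2129.7 kN

Derivation:
Using Qu = Qf + Qb
Qu = 397.8 + 1731.9
Qu = 2129.7 kN


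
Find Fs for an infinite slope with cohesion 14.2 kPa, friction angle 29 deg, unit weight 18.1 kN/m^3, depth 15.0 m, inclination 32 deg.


Using Fs = c / (gamma*H*sin(beta)*cos(beta)) + tan(phi)/tan(beta)
Cohesion contribution = 14.2 / (18.1*15.0*sin(32)*cos(32))
Cohesion contribution = 0.116383
Friction contribution = tan(29)/tan(32) = 0.88708
Fs = 0.116383 + 0.88708
Fs = 1.003


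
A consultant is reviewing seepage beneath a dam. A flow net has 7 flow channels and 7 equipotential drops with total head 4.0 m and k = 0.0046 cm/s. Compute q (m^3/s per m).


Result: 0.000184 m^3/s per m

Derivation:
Convert k to m/s for unit consistency with H:
k = 0.0046 cm/s = 0.0046 / 100 m/s = 4.6e-05 m/s
Using q = k * H * Nf / Nd
Nf / Nd = 7 / 7 = 1.0
q = 4.6e-05 * 4.0 * 1.0
q = 0.000184 m^3/s per m


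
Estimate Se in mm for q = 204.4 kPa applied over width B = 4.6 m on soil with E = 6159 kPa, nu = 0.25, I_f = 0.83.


Using Se = q * B * (1 - nu^2) * I_f / E
1 - nu^2 = 1 - 0.25^2 = 0.9375
Se = 204.4 * 4.6 * 0.9375 * 0.83 / 6159
Se = 0.118789 m
Convert to mm: Se = 0.118789 * 1000 = 118.789 mm


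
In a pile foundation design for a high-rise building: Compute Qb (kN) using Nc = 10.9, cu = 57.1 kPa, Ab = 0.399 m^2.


Using Qb = Nc * cu * Ab
Qb = 10.9 * 57.1 * 0.399
Qb = 248.33 kN


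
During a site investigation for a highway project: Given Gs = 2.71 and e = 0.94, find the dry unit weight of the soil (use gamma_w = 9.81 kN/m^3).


Result: 13.704 kN/m^3

Derivation:
Using gamma_d = Gs * gamma_w / (1 + e)
gamma_d = 2.71 * 9.81 / (1 + 0.94)
gamma_d = 2.71 * 9.81 / 1.94
gamma_d = 13.704 kN/m^3


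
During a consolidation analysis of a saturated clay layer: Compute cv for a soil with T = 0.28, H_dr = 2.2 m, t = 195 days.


Using cv = T * H_dr^2 / t
H_dr^2 = 2.2^2 = 4.84
cv = 0.28 * 4.84 / 195
cv = 0.00695 m^2/day


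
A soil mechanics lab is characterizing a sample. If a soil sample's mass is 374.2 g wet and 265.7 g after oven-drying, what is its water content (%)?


Using w = (m_wet - m_dry) / m_dry * 100
m_wet - m_dry = 374.2 - 265.7 = 108.5 g
w = 108.5 / 265.7 * 100
w = 40.84 %


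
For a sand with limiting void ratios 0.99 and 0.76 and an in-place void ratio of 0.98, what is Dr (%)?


Using Dr = (e_max - e) / (e_max - e_min) * 100
e_max - e = 0.99 - 0.98 = 0.01
e_max - e_min = 0.99 - 0.76 = 0.23
Dr = 0.01 / 0.23 * 100
Dr = 4.35 %


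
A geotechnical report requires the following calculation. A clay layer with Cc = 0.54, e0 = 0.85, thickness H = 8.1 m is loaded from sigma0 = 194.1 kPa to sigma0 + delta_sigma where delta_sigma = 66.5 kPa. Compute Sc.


Using Sc = Cc * H / (1 + e0) * log10((sigma0 + delta_sigma) / sigma0)
Stress ratio = (194.1 + 66.5) / 194.1 = 1.34261
log10(1.34261) = 0.127949
Cc * H / (1 + e0) = 0.54 * 8.1 / (1 + 0.85) = 2.36432
Sc = 2.36432 * 0.127949
Sc = 0.3025 m


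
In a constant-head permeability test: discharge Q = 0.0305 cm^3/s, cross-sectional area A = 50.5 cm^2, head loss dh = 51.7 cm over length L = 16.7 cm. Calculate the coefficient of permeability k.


Compute hydraulic gradient:
i = dh / L = 51.7 / 16.7 = 3.09581
Then apply Darcy's law:
k = Q / (A * i)
k = 0.0305 / (50.5 * 3.09581)
k = 0.0305 / 156.338
k = 0.000195 cm/s


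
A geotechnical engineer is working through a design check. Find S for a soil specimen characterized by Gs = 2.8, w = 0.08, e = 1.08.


Result: 0.2074

Derivation:
Using S = Gs * w / e
S = 2.8 * 0.08 / 1.08
S = 0.2074


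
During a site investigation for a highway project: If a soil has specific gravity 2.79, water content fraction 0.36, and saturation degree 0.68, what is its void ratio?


Using the relation e = Gs * w / S
e = 2.79 * 0.36 / 0.68
e = 1.4771


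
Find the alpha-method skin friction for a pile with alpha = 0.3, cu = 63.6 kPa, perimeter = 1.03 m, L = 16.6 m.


Using Qs = alpha * cu * perimeter * L
Qs = 0.3 * 63.6 * 1.03 * 16.6
Qs = 326.23 kN


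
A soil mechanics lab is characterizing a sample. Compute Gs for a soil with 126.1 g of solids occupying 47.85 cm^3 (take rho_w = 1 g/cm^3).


Using Gs = m_s / (V_s * rho_w)
Since rho_w = 1 g/cm^3:
Gs = 126.1 / 47.85
Gs = 2.635


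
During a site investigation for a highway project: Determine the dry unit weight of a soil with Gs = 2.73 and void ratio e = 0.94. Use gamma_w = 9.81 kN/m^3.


Using gamma_d = Gs * gamma_w / (1 + e)
gamma_d = 2.73 * 9.81 / (1 + 0.94)
gamma_d = 2.73 * 9.81 / 1.94
gamma_d = 13.805 kN/m^3


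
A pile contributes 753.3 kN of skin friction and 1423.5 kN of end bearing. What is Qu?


Using Qu = Qf + Qb
Qu = 753.3 + 1423.5
Qu = 2176.8 kN


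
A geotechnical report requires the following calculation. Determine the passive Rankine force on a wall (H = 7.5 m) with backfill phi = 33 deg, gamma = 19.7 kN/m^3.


Compute passive earth pressure coefficient:
Kp = tan^2(45 + phi/2) = tan^2(61.5) = 3.39212
Compute passive force:
Pp = 0.5 * Kp * gamma * H^2
Pp = 0.5 * 3.39212 * 19.7 * 7.5^2
Pp = 1879.45 kN/m


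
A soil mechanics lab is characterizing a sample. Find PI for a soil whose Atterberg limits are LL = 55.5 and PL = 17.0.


Using PI = LL - PL
PI = 55.5 - 17.0
PI = 38.5


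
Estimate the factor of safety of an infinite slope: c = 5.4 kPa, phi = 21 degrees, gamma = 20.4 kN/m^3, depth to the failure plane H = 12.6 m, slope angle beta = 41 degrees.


Using Fs = c / (gamma*H*sin(beta)*cos(beta)) + tan(phi)/tan(beta)
Cohesion contribution = 5.4 / (20.4*12.6*sin(41)*cos(41))
Cohesion contribution = 0.0424297
Friction contribution = tan(21)/tan(41) = 0.441585
Fs = 0.0424297 + 0.441585
Fs = 0.484


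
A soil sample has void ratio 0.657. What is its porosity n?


Using the relation n = e / (1 + e)
n = 0.657 / (1 + 0.657)
n = 0.657 / 1.657
n = 0.3965


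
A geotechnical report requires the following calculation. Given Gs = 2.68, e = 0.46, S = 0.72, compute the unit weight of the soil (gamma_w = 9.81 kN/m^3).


Using gamma = gamma_w * (Gs + S*e) / (1 + e)
Numerator: Gs + S*e = 2.68 + 0.72*0.46 = 3.0112
Denominator: 1 + e = 1 + 0.46 = 1.46
gamma = 9.81 * 3.0112 / 1.46
gamma = 20.233 kN/m^3


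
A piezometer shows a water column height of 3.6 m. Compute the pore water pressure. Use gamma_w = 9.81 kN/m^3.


Using u = gamma_w * h_w
u = 9.81 * 3.6
u = 35.32 kPa


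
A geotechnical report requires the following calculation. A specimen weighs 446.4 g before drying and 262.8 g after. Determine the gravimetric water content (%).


Result: 69.86 %

Derivation:
Using w = (m_wet - m_dry) / m_dry * 100
m_wet - m_dry = 446.4 - 262.8 = 183.6 g
w = 183.6 / 262.8 * 100
w = 69.86 %


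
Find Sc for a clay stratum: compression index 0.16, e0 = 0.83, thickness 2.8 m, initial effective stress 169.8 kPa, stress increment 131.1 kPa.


Using Sc = Cc * H / (1 + e0) * log10((sigma0 + delta_sigma) / sigma0)
Stress ratio = (169.8 + 131.1) / 169.8 = 1.77208
log10(1.77208) = 0.248485
Cc * H / (1 + e0) = 0.16 * 2.8 / (1 + 0.83) = 0.244809
Sc = 0.244809 * 0.248485
Sc = 0.0608 m


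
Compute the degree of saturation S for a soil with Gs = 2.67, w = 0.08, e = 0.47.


Using S = Gs * w / e
S = 2.67 * 0.08 / 0.47
S = 0.4545


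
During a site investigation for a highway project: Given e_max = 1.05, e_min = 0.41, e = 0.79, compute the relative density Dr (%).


Using Dr = (e_max - e) / (e_max - e_min) * 100
e_max - e = 1.05 - 0.79 = 0.26
e_max - e_min = 1.05 - 0.41 = 0.64
Dr = 0.26 / 0.64 * 100
Dr = 40.62 %


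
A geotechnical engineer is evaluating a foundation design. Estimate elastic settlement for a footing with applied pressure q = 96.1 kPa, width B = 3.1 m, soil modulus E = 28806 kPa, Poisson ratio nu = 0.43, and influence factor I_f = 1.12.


Using Se = q * B * (1 - nu^2) * I_f / E
1 - nu^2 = 1 - 0.43^2 = 0.8151
Se = 96.1 * 3.1 * 0.8151 * 1.12 / 28806
Se = 0.009441 m
Convert to mm: Se = 0.009441 * 1000 = 9.441 mm


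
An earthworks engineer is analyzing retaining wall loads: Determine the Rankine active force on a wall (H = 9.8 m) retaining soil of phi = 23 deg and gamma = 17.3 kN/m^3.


Result: 363.94 kN/m

Derivation:
Compute active earth pressure coefficient:
Ka = tan^2(45 - phi/2) = tan^2(33.5) = 0.438092
Compute active force:
Pa = 0.5 * Ka * gamma * H^2
Pa = 0.5 * 0.438092 * 17.3 * 9.8^2
Pa = 363.94 kN/m


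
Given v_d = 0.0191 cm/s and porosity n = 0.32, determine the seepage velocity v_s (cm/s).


Result: 0.05969 cm/s

Derivation:
Using v_s = v_d / n
v_s = 0.0191 / 0.32
v_s = 0.05969 cm/s


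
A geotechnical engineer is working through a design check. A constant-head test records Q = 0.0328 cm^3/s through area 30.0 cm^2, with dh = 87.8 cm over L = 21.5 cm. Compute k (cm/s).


Compute hydraulic gradient:
i = dh / L = 87.8 / 21.5 = 4.08372
Then apply Darcy's law:
k = Q / (A * i)
k = 0.0328 / (30.0 * 4.08372)
k = 0.0328 / 122.512
k = 0.000268 cm/s


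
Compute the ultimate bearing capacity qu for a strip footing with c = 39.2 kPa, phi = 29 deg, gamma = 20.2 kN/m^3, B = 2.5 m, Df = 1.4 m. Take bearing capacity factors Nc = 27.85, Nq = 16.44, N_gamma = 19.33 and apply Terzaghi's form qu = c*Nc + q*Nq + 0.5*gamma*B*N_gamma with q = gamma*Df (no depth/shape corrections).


Result: 2044.73 kPa

Derivation:
Compute qu = c*Nc + gamma*Df*Nq + 0.5*gamma*B*N_gamma
Term 1: 39.2 * 27.85 = 1091.72
Term 2: 20.2 * 1.4 * 16.44 = 464.9232
Term 3: 0.5 * 20.2 * 2.5 * 19.33 = 488.0825
qu = 1091.72 + 464.9232 + 488.0825
qu = 2044.73 kPa


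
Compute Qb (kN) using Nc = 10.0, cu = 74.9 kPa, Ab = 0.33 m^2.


Using Qb = Nc * cu * Ab
Qb = 10.0 * 74.9 * 0.33
Qb = 247.17 kN


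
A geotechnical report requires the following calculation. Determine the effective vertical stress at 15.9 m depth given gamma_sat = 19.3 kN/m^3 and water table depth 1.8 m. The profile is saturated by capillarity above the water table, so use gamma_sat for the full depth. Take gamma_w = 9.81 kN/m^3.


Total stress = gamma_sat * depth
sigma = 19.3 * 15.9 = 306.87 kPa
Pore water pressure u = gamma_w * (depth - d_wt)
u = 9.81 * (15.9 - 1.8) = 138.321 kPa
Effective stress = sigma - u
sigma' = 306.87 - 138.321 = 168.55 kPa


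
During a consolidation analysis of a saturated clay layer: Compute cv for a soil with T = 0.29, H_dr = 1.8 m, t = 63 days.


Using cv = T * H_dr^2 / t
H_dr^2 = 1.8^2 = 3.24
cv = 0.29 * 3.24 / 63
cv = 0.01491 m^2/day


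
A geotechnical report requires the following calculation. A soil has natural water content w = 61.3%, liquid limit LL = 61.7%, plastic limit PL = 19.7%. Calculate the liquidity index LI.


Result: 0.99

Derivation:
First compute the plasticity index:
PI = LL - PL = 61.7 - 19.7 = 42.0
Then compute the liquidity index:
LI = (w - PL) / PI
LI = (61.3 - 19.7) / 42.0
LI = 0.99


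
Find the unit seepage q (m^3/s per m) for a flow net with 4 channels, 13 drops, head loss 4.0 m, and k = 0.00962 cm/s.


Convert k to m/s for unit consistency with H:
k = 0.00962 cm/s = 0.00962 / 100 m/s = 9.62e-05 m/s
Using q = k * H * Nf / Nd
Nf / Nd = 4 / 13 = 0.3077
q = 9.62e-05 * 4.0 * 0.3077
q = 0.0001184 m^3/s per m


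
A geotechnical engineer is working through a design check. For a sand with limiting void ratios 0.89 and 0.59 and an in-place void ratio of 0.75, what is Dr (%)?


Using Dr = (e_max - e) / (e_max - e_min) * 100
e_max - e = 0.89 - 0.75 = 0.14
e_max - e_min = 0.89 - 0.59 = 0.3
Dr = 0.14 / 0.3 * 100
Dr = 46.67 %


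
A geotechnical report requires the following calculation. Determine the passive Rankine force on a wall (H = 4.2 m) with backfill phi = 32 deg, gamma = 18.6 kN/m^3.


Compute passive earth pressure coefficient:
Kp = tan^2(45 + phi/2) = tan^2(61.0) = 3.254588
Compute passive force:
Pp = 0.5 * Kp * gamma * H^2
Pp = 0.5 * 3.254588 * 18.6 * 4.2^2
Pp = 533.92 kN/m


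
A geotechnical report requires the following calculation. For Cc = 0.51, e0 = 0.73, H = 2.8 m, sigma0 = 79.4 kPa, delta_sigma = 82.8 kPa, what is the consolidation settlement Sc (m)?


Result: 0.2561 m

Derivation:
Using Sc = Cc * H / (1 + e0) * log10((sigma0 + delta_sigma) / sigma0)
Stress ratio = (79.4 + 82.8) / 79.4 = 2.04282
log10(2.04282) = 0.31023
Cc * H / (1 + e0) = 0.51 * 2.8 / (1 + 0.73) = 0.825434
Sc = 0.825434 * 0.31023
Sc = 0.2561 m


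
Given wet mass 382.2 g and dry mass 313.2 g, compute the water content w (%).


Using w = (m_wet - m_dry) / m_dry * 100
m_wet - m_dry = 382.2 - 313.2 = 69.0 g
w = 69.0 / 313.2 * 100
w = 22.03 %


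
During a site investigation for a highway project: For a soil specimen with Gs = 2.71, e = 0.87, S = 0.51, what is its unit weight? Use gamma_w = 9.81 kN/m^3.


Using gamma = gamma_w * (Gs + S*e) / (1 + e)
Numerator: Gs + S*e = 2.71 + 0.51*0.87 = 3.1537
Denominator: 1 + e = 1 + 0.87 = 1.87
gamma = 9.81 * 3.1537 / 1.87
gamma = 16.544 kN/m^3


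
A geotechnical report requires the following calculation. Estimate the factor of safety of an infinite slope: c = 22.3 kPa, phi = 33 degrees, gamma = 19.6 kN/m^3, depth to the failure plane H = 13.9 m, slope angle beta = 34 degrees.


Using Fs = c / (gamma*H*sin(beta)*cos(beta)) + tan(phi)/tan(beta)
Cohesion contribution = 22.3 / (19.6*13.9*sin(34)*cos(34))
Cohesion contribution = 0.176562
Friction contribution = tan(33)/tan(34) = 0.962786
Fs = 0.176562 + 0.962786
Fs = 1.139


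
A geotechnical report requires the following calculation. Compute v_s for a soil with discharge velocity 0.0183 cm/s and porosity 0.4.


Result: 0.04575 cm/s

Derivation:
Using v_s = v_d / n
v_s = 0.0183 / 0.4
v_s = 0.04575 cm/s


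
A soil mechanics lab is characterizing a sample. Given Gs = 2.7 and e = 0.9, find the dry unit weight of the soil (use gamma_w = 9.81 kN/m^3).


Using gamma_d = Gs * gamma_w / (1 + e)
gamma_d = 2.7 * 9.81 / (1 + 0.9)
gamma_d = 2.7 * 9.81 / 1.9
gamma_d = 13.941 kN/m^3


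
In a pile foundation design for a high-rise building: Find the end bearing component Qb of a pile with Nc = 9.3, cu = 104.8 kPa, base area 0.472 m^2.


Result: 460.03 kN

Derivation:
Using Qb = Nc * cu * Ab
Qb = 9.3 * 104.8 * 0.472
Qb = 460.03 kN


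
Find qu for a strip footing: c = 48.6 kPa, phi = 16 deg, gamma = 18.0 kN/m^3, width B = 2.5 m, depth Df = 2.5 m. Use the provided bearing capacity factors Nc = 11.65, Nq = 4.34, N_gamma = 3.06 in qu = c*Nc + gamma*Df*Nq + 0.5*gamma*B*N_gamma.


Compute qu = c*Nc + gamma*Df*Nq + 0.5*gamma*B*N_gamma
Term 1: 48.6 * 11.65 = 566.19
Term 2: 18.0 * 2.5 * 4.34 = 195.3
Term 3: 0.5 * 18.0 * 2.5 * 3.06 = 68.85
qu = 566.19 + 195.3 + 68.85
qu = 830.34 kPa


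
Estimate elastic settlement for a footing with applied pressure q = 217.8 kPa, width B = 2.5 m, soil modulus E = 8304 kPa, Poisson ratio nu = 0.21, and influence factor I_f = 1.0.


Result: 62.679 mm

Derivation:
Using Se = q * B * (1 - nu^2) * I_f / E
1 - nu^2 = 1 - 0.21^2 = 0.9559
Se = 217.8 * 2.5 * 0.9559 * 1.0 / 8304
Se = 0.062679 m
Convert to mm: Se = 0.062679 * 1000 = 62.679 mm


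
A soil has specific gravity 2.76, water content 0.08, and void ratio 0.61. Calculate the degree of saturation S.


Using S = Gs * w / e
S = 2.76 * 0.08 / 0.61
S = 0.362


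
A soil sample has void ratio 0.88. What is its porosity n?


Using the relation n = e / (1 + e)
n = 0.88 / (1 + 0.88)
n = 0.88 / 1.88
n = 0.4681


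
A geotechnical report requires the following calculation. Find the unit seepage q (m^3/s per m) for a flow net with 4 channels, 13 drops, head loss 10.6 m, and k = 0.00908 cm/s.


Convert k to m/s for unit consistency with H:
k = 0.00908 cm/s = 0.00908 / 100 m/s = 9.08e-05 m/s
Using q = k * H * Nf / Nd
Nf / Nd = 4 / 13 = 0.3077
q = 9.08e-05 * 10.6 * 0.3077
q = 0.0002961 m^3/s per m


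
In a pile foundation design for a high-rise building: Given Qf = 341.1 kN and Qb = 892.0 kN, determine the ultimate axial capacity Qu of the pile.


Using Qu = Qf + Qb
Qu = 341.1 + 892.0
Qu = 1233.1 kN


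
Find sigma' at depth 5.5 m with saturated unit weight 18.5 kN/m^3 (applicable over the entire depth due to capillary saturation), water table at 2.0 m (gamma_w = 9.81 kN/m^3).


Total stress = gamma_sat * depth
sigma = 18.5 * 5.5 = 101.75 kPa
Pore water pressure u = gamma_w * (depth - d_wt)
u = 9.81 * (5.5 - 2.0) = 34.335 kPa
Effective stress = sigma - u
sigma' = 101.75 - 34.335 = 67.42 kPa


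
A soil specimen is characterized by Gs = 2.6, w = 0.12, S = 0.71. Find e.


Using the relation e = Gs * w / S
e = 2.6 * 0.12 / 0.71
e = 0.4394


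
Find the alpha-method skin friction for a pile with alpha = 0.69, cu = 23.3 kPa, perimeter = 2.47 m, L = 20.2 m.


Using Qs = alpha * cu * perimeter * L
Qs = 0.69 * 23.3 * 2.47 * 20.2
Qs = 802.15 kN


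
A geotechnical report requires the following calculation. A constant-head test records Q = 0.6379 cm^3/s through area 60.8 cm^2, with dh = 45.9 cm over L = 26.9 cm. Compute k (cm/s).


Result: 0.006149 cm/s

Derivation:
Compute hydraulic gradient:
i = dh / L = 45.9 / 26.9 = 1.70632
Then apply Darcy's law:
k = Q / (A * i)
k = 0.6379 / (60.8 * 1.70632)
k = 0.6379 / 103.744
k = 0.006149 cm/s


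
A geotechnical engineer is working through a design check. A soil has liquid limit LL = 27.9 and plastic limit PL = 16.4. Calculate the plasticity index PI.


Result: 11.5

Derivation:
Using PI = LL - PL
PI = 27.9 - 16.4
PI = 11.5


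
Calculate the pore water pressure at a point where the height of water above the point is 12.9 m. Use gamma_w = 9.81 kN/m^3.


Using u = gamma_w * h_w
u = 9.81 * 12.9
u = 126.55 kPa


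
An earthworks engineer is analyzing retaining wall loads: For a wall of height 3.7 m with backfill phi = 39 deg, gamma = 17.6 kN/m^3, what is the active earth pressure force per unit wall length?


Result: 27.41 kN/m

Derivation:
Compute active earth pressure coefficient:
Ka = tan^2(45 - phi/2) = tan^2(25.5) = 0.227506
Compute active force:
Pa = 0.5 * Ka * gamma * H^2
Pa = 0.5 * 0.227506 * 17.6 * 3.7^2
Pa = 27.41 kN/m


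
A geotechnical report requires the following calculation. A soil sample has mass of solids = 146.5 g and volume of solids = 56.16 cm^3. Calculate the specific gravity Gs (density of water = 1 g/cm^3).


Using Gs = m_s / (V_s * rho_w)
Since rho_w = 1 g/cm^3:
Gs = 146.5 / 56.16
Gs = 2.609


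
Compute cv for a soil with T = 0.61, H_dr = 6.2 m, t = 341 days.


Using cv = T * H_dr^2 / t
H_dr^2 = 6.2^2 = 38.44
cv = 0.61 * 38.44 / 341
cv = 0.06876 m^2/day


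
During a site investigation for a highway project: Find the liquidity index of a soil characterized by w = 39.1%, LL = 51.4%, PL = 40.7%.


First compute the plasticity index:
PI = LL - PL = 51.4 - 40.7 = 10.7
Then compute the liquidity index:
LI = (w - PL) / PI
LI = (39.1 - 40.7) / 10.7
LI = -0.15


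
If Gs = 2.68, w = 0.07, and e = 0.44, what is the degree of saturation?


Result: 0.4264

Derivation:
Using S = Gs * w / e
S = 2.68 * 0.07 / 0.44
S = 0.4264


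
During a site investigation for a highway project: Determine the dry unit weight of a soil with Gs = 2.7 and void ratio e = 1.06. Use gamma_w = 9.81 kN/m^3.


Using gamma_d = Gs * gamma_w / (1 + e)
gamma_d = 2.7 * 9.81 / (1 + 1.06)
gamma_d = 2.7 * 9.81 / 2.06
gamma_d = 12.858 kN/m^3


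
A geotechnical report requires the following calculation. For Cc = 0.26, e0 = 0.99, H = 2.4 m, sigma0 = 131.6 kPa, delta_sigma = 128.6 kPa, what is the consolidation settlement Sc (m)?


Using Sc = Cc * H / (1 + e0) * log10((sigma0 + delta_sigma) / sigma0)
Stress ratio = (131.6 + 128.6) / 131.6 = 1.9772
log10(1.9772) = 0.296051
Cc * H / (1 + e0) = 0.26 * 2.4 / (1 + 0.99) = 0.313568
Sc = 0.313568 * 0.296051
Sc = 0.0928 m


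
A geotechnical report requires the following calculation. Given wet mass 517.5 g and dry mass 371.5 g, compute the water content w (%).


Result: 39.3 %

Derivation:
Using w = (m_wet - m_dry) / m_dry * 100
m_wet - m_dry = 517.5 - 371.5 = 146.0 g
w = 146.0 / 371.5 * 100
w = 39.3 %


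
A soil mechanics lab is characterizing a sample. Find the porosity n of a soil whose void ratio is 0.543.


Result: 0.3519

Derivation:
Using the relation n = e / (1 + e)
n = 0.543 / (1 + 0.543)
n = 0.543 / 1.543
n = 0.3519


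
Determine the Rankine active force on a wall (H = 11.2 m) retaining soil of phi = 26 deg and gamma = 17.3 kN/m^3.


Compute active earth pressure coefficient:
Ka = tan^2(45 - phi/2) = tan^2(32.0) = 0.390462
Compute active force:
Pa = 0.5 * Ka * gamma * H^2
Pa = 0.5 * 0.390462 * 17.3 * 11.2^2
Pa = 423.67 kN/m


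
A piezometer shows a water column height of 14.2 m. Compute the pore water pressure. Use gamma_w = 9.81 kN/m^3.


Using u = gamma_w * h_w
u = 9.81 * 14.2
u = 139.3 kPa


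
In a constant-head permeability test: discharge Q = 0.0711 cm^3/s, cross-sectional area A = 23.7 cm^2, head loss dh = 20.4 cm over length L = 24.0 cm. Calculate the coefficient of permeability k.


Compute hydraulic gradient:
i = dh / L = 20.4 / 24.0 = 0.85
Then apply Darcy's law:
k = Q / (A * i)
k = 0.0711 / (23.7 * 0.85)
k = 0.0711 / 20.145
k = 0.003529 cm/s


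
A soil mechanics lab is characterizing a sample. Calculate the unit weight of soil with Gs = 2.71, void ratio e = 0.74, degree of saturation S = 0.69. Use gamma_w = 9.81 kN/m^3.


Using gamma = gamma_w * (Gs + S*e) / (1 + e)
Numerator: Gs + S*e = 2.71 + 0.69*0.74 = 3.2206
Denominator: 1 + e = 1 + 0.74 = 1.74
gamma = 9.81 * 3.2206 / 1.74
gamma = 18.158 kN/m^3


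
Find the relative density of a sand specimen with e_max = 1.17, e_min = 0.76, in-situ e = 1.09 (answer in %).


Using Dr = (e_max - e) / (e_max - e_min) * 100
e_max - e = 1.17 - 1.09 = 0.08
e_max - e_min = 1.17 - 0.76 = 0.41
Dr = 0.08 / 0.41 * 100
Dr = 19.51 %


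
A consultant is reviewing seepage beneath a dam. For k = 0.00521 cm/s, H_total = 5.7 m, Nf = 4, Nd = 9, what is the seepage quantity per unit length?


Convert k to m/s for unit consistency with H:
k = 0.00521 cm/s = 0.00521 / 100 m/s = 5.21e-05 m/s
Using q = k * H * Nf / Nd
Nf / Nd = 4 / 9 = 0.4444
q = 5.21e-05 * 5.7 * 0.4444
q = 0.000132 m^3/s per m


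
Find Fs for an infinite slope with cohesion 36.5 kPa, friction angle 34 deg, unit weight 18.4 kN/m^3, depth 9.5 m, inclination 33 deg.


Result: 1.496

Derivation:
Using Fs = c / (gamma*H*sin(beta)*cos(beta)) + tan(phi)/tan(beta)
Cohesion contribution = 36.5 / (18.4*9.5*sin(33)*cos(33))
Cohesion contribution = 0.457142
Friction contribution = tan(34)/tan(33) = 1.03865
Fs = 0.457142 + 1.03865
Fs = 1.496


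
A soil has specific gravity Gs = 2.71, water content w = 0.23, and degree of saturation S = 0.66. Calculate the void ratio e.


Result: 0.9444

Derivation:
Using the relation e = Gs * w / S
e = 2.71 * 0.23 / 0.66
e = 0.9444


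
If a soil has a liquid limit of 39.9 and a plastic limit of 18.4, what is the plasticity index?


Result: 21.5

Derivation:
Using PI = LL - PL
PI = 39.9 - 18.4
PI = 21.5


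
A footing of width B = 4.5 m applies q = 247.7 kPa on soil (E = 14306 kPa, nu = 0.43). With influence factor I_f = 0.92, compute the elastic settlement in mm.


Using Se = q * B * (1 - nu^2) * I_f / E
1 - nu^2 = 1 - 0.43^2 = 0.8151
Se = 247.7 * 4.5 * 0.8151 * 0.92 / 14306
Se = 0.058428 m
Convert to mm: Se = 0.058428 * 1000 = 58.428 mm


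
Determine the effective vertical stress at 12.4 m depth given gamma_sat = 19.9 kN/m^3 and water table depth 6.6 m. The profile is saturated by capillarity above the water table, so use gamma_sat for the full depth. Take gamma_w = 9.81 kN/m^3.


Result: 189.86 kPa

Derivation:
Total stress = gamma_sat * depth
sigma = 19.9 * 12.4 = 246.76 kPa
Pore water pressure u = gamma_w * (depth - d_wt)
u = 9.81 * (12.4 - 6.6) = 56.898 kPa
Effective stress = sigma - u
sigma' = 246.76 - 56.898 = 189.86 kPa


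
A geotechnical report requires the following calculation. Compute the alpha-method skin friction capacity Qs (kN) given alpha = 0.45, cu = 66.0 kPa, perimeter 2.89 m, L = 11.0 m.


Result: 944.16 kN

Derivation:
Using Qs = alpha * cu * perimeter * L
Qs = 0.45 * 66.0 * 2.89 * 11.0
Qs = 944.16 kN


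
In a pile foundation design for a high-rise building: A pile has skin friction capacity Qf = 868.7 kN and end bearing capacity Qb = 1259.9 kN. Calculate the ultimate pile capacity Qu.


Using Qu = Qf + Qb
Qu = 868.7 + 1259.9
Qu = 2128.6 kN


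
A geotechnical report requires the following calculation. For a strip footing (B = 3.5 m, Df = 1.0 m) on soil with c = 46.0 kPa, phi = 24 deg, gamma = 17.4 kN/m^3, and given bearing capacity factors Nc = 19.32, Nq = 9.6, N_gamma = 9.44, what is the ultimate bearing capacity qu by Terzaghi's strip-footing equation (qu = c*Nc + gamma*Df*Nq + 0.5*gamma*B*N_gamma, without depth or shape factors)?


Compute qu = c*Nc + gamma*Df*Nq + 0.5*gamma*B*N_gamma
Term 1: 46.0 * 19.32 = 888.72
Term 2: 17.4 * 1.0 * 9.6 = 167.04
Term 3: 0.5 * 17.4 * 3.5 * 9.44 = 287.448
qu = 888.72 + 167.04 + 287.448
qu = 1343.21 kPa


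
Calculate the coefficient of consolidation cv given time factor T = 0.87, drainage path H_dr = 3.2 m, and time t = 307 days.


Using cv = T * H_dr^2 / t
H_dr^2 = 3.2^2 = 10.24
cv = 0.87 * 10.24 / 307
cv = 0.02902 m^2/day


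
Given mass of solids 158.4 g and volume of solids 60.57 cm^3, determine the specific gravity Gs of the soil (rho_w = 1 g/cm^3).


Result: 2.615

Derivation:
Using Gs = m_s / (V_s * rho_w)
Since rho_w = 1 g/cm^3:
Gs = 158.4 / 60.57
Gs = 2.615


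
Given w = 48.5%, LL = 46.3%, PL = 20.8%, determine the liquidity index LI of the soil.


Result: 1.086

Derivation:
First compute the plasticity index:
PI = LL - PL = 46.3 - 20.8 = 25.5
Then compute the liquidity index:
LI = (w - PL) / PI
LI = (48.5 - 20.8) / 25.5
LI = 1.086


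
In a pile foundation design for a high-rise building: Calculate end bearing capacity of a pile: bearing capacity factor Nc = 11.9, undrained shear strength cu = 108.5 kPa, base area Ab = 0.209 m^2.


Result: 269.85 kN

Derivation:
Using Qb = Nc * cu * Ab
Qb = 11.9 * 108.5 * 0.209
Qb = 269.85 kN


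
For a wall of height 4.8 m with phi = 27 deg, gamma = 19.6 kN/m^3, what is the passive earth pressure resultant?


Result: 601.27 kN/m

Derivation:
Compute passive earth pressure coefficient:
Kp = tan^2(45 + phi/2) = tan^2(58.5) = 2.66294
Compute passive force:
Pp = 0.5 * Kp * gamma * H^2
Pp = 0.5 * 2.66294 * 19.6 * 4.8^2
Pp = 601.27 kN/m


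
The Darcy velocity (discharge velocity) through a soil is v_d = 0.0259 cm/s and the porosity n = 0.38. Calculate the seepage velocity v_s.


Result: 0.06816 cm/s

Derivation:
Using v_s = v_d / n
v_s = 0.0259 / 0.38
v_s = 0.06816 cm/s


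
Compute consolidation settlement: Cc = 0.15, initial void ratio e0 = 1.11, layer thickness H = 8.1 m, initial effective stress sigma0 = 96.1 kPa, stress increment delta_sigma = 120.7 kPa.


Result: 0.2035 m

Derivation:
Using Sc = Cc * H / (1 + e0) * log10((sigma0 + delta_sigma) / sigma0)
Stress ratio = (96.1 + 120.7) / 96.1 = 2.25598
log10(2.25598) = 0.353336
Cc * H / (1 + e0) = 0.15 * 8.1 / (1 + 1.11) = 0.575829
Sc = 0.575829 * 0.353336
Sc = 0.2035 m


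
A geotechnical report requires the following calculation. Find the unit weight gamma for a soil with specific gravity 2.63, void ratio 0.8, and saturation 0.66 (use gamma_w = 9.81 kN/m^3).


Result: 17.211 kN/m^3

Derivation:
Using gamma = gamma_w * (Gs + S*e) / (1 + e)
Numerator: Gs + S*e = 2.63 + 0.66*0.8 = 3.158
Denominator: 1 + e = 1 + 0.8 = 1.8
gamma = 9.81 * 3.158 / 1.8
gamma = 17.211 kN/m^3


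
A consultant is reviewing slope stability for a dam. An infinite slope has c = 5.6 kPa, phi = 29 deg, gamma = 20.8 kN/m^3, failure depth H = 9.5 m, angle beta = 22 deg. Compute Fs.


Using Fs = c / (gamma*H*sin(beta)*cos(beta)) + tan(phi)/tan(beta)
Cohesion contribution = 5.6 / (20.8*9.5*sin(22)*cos(22))
Cohesion contribution = 0.0815943
Friction contribution = tan(29)/tan(22) = 1.37196
Fs = 0.0815943 + 1.37196
Fs = 1.454


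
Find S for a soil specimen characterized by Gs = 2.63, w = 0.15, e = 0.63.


Using S = Gs * w / e
S = 2.63 * 0.15 / 0.63
S = 0.6262


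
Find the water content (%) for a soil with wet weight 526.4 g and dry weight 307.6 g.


Using w = (m_wet - m_dry) / m_dry * 100
m_wet - m_dry = 526.4 - 307.6 = 218.8 g
w = 218.8 / 307.6 * 100
w = 71.13 %


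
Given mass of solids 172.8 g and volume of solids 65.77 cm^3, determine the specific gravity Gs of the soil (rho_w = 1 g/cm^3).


Using Gs = m_s / (V_s * rho_w)
Since rho_w = 1 g/cm^3:
Gs = 172.8 / 65.77
Gs = 2.627


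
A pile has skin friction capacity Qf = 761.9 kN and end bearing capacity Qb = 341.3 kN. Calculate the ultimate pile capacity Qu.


Result: 1103.2 kN

Derivation:
Using Qu = Qf + Qb
Qu = 761.9 + 341.3
Qu = 1103.2 kN


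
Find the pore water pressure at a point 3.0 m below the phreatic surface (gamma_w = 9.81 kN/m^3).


Result: 29.43 kPa

Derivation:
Using u = gamma_w * h_w
u = 9.81 * 3.0
u = 29.43 kPa


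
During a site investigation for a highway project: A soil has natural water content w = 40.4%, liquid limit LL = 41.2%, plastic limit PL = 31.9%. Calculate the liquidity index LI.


Result: 0.914

Derivation:
First compute the plasticity index:
PI = LL - PL = 41.2 - 31.9 = 9.3
Then compute the liquidity index:
LI = (w - PL) / PI
LI = (40.4 - 31.9) / 9.3
LI = 0.914


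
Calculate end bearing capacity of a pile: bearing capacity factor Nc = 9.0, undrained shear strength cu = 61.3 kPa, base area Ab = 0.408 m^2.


Result: 225.09 kN

Derivation:
Using Qb = Nc * cu * Ab
Qb = 9.0 * 61.3 * 0.408
Qb = 225.09 kN


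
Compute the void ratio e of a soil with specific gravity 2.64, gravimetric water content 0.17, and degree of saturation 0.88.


Using the relation e = Gs * w / S
e = 2.64 * 0.17 / 0.88
e = 0.51


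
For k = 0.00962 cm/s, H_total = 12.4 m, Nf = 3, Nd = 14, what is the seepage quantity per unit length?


Result: 0.0002556 m^3/s per m

Derivation:
Convert k to m/s for unit consistency with H:
k = 0.00962 cm/s = 0.00962 / 100 m/s = 9.62e-05 m/s
Using q = k * H * Nf / Nd
Nf / Nd = 3 / 14 = 0.2143
q = 9.62e-05 * 12.4 * 0.2143
q = 0.0002556 m^3/s per m


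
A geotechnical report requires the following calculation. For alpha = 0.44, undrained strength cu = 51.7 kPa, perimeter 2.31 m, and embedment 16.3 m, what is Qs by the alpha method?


Result: 856.53 kN

Derivation:
Using Qs = alpha * cu * perimeter * L
Qs = 0.44 * 51.7 * 2.31 * 16.3
Qs = 856.53 kN


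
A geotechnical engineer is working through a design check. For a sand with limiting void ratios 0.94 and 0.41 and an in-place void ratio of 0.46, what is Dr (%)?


Using Dr = (e_max - e) / (e_max - e_min) * 100
e_max - e = 0.94 - 0.46 = 0.48
e_max - e_min = 0.94 - 0.41 = 0.53
Dr = 0.48 / 0.53 * 100
Dr = 90.57 %


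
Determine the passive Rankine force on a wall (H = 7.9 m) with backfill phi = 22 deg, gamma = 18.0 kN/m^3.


Compute passive earth pressure coefficient:
Kp = tan^2(45 + phi/2) = tan^2(56.0) = 2.197987
Compute passive force:
Pp = 0.5 * Kp * gamma * H^2
Pp = 0.5 * 2.197987 * 18.0 * 7.9^2
Pp = 1234.59 kN/m


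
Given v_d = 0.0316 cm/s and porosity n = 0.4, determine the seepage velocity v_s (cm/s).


Using v_s = v_d / n
v_s = 0.0316 / 0.4
v_s = 0.079 cm/s


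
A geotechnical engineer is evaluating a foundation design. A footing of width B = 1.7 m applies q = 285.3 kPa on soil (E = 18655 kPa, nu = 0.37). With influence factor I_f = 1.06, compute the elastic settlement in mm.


Using Se = q * B * (1 - nu^2) * I_f / E
1 - nu^2 = 1 - 0.37^2 = 0.8631
Se = 285.3 * 1.7 * 0.8631 * 1.06 / 18655
Se = 0.023786 m
Convert to mm: Se = 0.023786 * 1000 = 23.786 mm


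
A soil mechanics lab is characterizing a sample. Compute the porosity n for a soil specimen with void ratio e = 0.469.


Result: 0.3193

Derivation:
Using the relation n = e / (1 + e)
n = 0.469 / (1 + 0.469)
n = 0.469 / 1.469
n = 0.3193


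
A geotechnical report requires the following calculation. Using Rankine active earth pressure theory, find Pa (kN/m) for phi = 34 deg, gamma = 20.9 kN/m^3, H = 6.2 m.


Result: 113.57 kN/m

Derivation:
Compute active earth pressure coefficient:
Ka = tan^2(45 - phi/2) = tan^2(28.0) = 0.282715
Compute active force:
Pa = 0.5 * Ka * gamma * H^2
Pa = 0.5 * 0.282715 * 20.9 * 6.2^2
Pa = 113.57 kN/m


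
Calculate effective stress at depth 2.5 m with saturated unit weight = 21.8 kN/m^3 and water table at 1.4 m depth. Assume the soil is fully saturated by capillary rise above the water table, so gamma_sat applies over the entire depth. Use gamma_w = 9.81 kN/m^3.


Total stress = gamma_sat * depth
sigma = 21.8 * 2.5 = 54.5 kPa
Pore water pressure u = gamma_w * (depth - d_wt)
u = 9.81 * (2.5 - 1.4) = 10.791 kPa
Effective stress = sigma - u
sigma' = 54.5 - 10.791 = 43.71 kPa


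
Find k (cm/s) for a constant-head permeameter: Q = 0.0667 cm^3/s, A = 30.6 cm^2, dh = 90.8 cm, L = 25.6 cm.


Result: 0.000615 cm/s

Derivation:
Compute hydraulic gradient:
i = dh / L = 90.8 / 25.6 = 3.54687
Then apply Darcy's law:
k = Q / (A * i)
k = 0.0667 / (30.6 * 3.54687)
k = 0.0667 / 108.534
k = 0.000615 cm/s


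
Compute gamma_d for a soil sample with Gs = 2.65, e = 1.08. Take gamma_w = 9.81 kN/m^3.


Using gamma_d = Gs * gamma_w / (1 + e)
gamma_d = 2.65 * 9.81 / (1 + 1.08)
gamma_d = 2.65 * 9.81 / 2.08
gamma_d = 12.498 kN/m^3


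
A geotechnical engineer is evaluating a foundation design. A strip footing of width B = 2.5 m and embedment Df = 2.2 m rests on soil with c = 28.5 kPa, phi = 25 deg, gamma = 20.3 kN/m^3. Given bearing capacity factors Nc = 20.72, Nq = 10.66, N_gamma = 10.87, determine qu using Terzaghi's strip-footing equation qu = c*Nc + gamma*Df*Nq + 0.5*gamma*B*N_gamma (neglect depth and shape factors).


Compute qu = c*Nc + gamma*Df*Nq + 0.5*gamma*B*N_gamma
Term 1: 28.5 * 20.72 = 590.52
Term 2: 20.3 * 2.2 * 10.66 = 476.0756
Term 3: 0.5 * 20.3 * 2.5 * 10.87 = 275.82625
qu = 590.52 + 476.0756 + 275.82625
qu = 1342.42 kPa


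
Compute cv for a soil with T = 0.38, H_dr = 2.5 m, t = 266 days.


Result: 0.00893 m^2/day

Derivation:
Using cv = T * H_dr^2 / t
H_dr^2 = 2.5^2 = 6.25
cv = 0.38 * 6.25 / 266
cv = 0.00893 m^2/day


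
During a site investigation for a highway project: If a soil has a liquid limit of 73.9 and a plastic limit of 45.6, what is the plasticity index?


Using PI = LL - PL
PI = 73.9 - 45.6
PI = 28.3


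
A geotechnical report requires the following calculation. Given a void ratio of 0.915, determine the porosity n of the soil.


Result: 0.4778

Derivation:
Using the relation n = e / (1 + e)
n = 0.915 / (1 + 0.915)
n = 0.915 / 1.915
n = 0.4778


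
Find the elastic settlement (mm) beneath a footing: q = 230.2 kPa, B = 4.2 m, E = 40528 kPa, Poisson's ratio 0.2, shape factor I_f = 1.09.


Using Se = q * B * (1 - nu^2) * I_f / E
1 - nu^2 = 1 - 0.2^2 = 0.96
Se = 230.2 * 4.2 * 0.96 * 1.09 / 40528
Se = 0.024963 m
Convert to mm: Se = 0.024963 * 1000 = 24.963 mm


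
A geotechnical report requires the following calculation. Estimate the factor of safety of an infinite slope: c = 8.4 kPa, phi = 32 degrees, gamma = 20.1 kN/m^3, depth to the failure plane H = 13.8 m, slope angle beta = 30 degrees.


Using Fs = c / (gamma*H*sin(beta)*cos(beta)) + tan(phi)/tan(beta)
Cohesion contribution = 8.4 / (20.1*13.8*sin(30)*cos(30))
Cohesion contribution = 0.0699364
Friction contribution = tan(32)/tan(30) = 1.08231
Fs = 0.0699364 + 1.08231
Fs = 1.152


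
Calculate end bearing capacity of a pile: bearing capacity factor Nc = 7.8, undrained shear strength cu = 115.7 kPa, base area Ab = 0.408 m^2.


Using Qb = Nc * cu * Ab
Qb = 7.8 * 115.7 * 0.408
Qb = 368.2 kN


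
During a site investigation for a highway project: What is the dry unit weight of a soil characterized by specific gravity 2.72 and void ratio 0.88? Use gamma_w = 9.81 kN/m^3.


Using gamma_d = Gs * gamma_w / (1 + e)
gamma_d = 2.72 * 9.81 / (1 + 0.88)
gamma_d = 2.72 * 9.81 / 1.88
gamma_d = 14.193 kN/m^3


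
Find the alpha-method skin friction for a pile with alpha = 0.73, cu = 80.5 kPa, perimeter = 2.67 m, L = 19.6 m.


Result: 3075.29 kN

Derivation:
Using Qs = alpha * cu * perimeter * L
Qs = 0.73 * 80.5 * 2.67 * 19.6
Qs = 3075.29 kN


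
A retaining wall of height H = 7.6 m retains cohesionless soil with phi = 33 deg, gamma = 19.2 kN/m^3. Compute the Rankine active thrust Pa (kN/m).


Compute active earth pressure coefficient:
Ka = tan^2(45 - phi/2) = tan^2(28.5) = 0.294801
Compute active force:
Pa = 0.5 * Ka * gamma * H^2
Pa = 0.5 * 0.294801 * 19.2 * 7.6^2
Pa = 163.47 kN/m


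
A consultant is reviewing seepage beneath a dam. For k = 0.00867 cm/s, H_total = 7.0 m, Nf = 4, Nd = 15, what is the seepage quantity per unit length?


Convert k to m/s for unit consistency with H:
k = 0.00867 cm/s = 0.00867 / 100 m/s = 8.67e-05 m/s
Using q = k * H * Nf / Nd
Nf / Nd = 4 / 15 = 0.2667
q = 8.67e-05 * 7.0 * 0.2667
q = 0.0001618 m^3/s per m
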